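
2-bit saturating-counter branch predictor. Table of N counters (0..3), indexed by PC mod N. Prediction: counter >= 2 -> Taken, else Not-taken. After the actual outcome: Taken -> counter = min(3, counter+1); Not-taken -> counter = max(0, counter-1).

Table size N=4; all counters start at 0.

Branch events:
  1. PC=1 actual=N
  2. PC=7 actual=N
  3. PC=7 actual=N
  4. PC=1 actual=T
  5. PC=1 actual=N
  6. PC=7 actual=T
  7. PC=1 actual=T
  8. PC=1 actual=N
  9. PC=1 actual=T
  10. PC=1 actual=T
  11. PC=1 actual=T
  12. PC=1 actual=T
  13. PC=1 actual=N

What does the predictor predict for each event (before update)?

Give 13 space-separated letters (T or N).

Answer: N N N N N N N N N N T T T

Derivation:
Ev 1: PC=1 idx=1 pred=N actual=N -> ctr[1]=0
Ev 2: PC=7 idx=3 pred=N actual=N -> ctr[3]=0
Ev 3: PC=7 idx=3 pred=N actual=N -> ctr[3]=0
Ev 4: PC=1 idx=1 pred=N actual=T -> ctr[1]=1
Ev 5: PC=1 idx=1 pred=N actual=N -> ctr[1]=0
Ev 6: PC=7 idx=3 pred=N actual=T -> ctr[3]=1
Ev 7: PC=1 idx=1 pred=N actual=T -> ctr[1]=1
Ev 8: PC=1 idx=1 pred=N actual=N -> ctr[1]=0
Ev 9: PC=1 idx=1 pred=N actual=T -> ctr[1]=1
Ev 10: PC=1 idx=1 pred=N actual=T -> ctr[1]=2
Ev 11: PC=1 idx=1 pred=T actual=T -> ctr[1]=3
Ev 12: PC=1 idx=1 pred=T actual=T -> ctr[1]=3
Ev 13: PC=1 idx=1 pred=T actual=N -> ctr[1]=2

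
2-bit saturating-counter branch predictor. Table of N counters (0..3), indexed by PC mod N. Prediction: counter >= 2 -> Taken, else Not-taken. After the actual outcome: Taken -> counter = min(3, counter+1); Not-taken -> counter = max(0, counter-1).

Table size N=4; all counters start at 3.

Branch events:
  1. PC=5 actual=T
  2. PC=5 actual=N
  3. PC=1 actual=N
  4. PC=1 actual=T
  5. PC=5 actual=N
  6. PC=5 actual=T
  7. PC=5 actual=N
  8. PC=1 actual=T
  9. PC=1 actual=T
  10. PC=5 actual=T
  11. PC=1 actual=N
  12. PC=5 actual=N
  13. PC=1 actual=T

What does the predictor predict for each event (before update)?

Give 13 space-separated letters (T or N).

Ev 1: PC=5 idx=1 pred=T actual=T -> ctr[1]=3
Ev 2: PC=5 idx=1 pred=T actual=N -> ctr[1]=2
Ev 3: PC=1 idx=1 pred=T actual=N -> ctr[1]=1
Ev 4: PC=1 idx=1 pred=N actual=T -> ctr[1]=2
Ev 5: PC=5 idx=1 pred=T actual=N -> ctr[1]=1
Ev 6: PC=5 idx=1 pred=N actual=T -> ctr[1]=2
Ev 7: PC=5 idx=1 pred=T actual=N -> ctr[1]=1
Ev 8: PC=1 idx=1 pred=N actual=T -> ctr[1]=2
Ev 9: PC=1 idx=1 pred=T actual=T -> ctr[1]=3
Ev 10: PC=5 idx=1 pred=T actual=T -> ctr[1]=3
Ev 11: PC=1 idx=1 pred=T actual=N -> ctr[1]=2
Ev 12: PC=5 idx=1 pred=T actual=N -> ctr[1]=1
Ev 13: PC=1 idx=1 pred=N actual=T -> ctr[1]=2

Answer: T T T N T N T N T T T T N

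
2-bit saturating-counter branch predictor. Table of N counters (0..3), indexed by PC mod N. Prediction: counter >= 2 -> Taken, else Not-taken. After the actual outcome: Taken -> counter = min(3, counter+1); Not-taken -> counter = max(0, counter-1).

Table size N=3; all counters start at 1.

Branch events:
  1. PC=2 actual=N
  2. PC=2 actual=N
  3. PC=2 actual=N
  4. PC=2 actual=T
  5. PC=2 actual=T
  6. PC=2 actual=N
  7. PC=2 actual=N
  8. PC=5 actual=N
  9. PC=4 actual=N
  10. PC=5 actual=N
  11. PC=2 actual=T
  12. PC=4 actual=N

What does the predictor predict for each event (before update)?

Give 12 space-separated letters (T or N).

Answer: N N N N N T N N N N N N

Derivation:
Ev 1: PC=2 idx=2 pred=N actual=N -> ctr[2]=0
Ev 2: PC=2 idx=2 pred=N actual=N -> ctr[2]=0
Ev 3: PC=2 idx=2 pred=N actual=N -> ctr[2]=0
Ev 4: PC=2 idx=2 pred=N actual=T -> ctr[2]=1
Ev 5: PC=2 idx=2 pred=N actual=T -> ctr[2]=2
Ev 6: PC=2 idx=2 pred=T actual=N -> ctr[2]=1
Ev 7: PC=2 idx=2 pred=N actual=N -> ctr[2]=0
Ev 8: PC=5 idx=2 pred=N actual=N -> ctr[2]=0
Ev 9: PC=4 idx=1 pred=N actual=N -> ctr[1]=0
Ev 10: PC=5 idx=2 pred=N actual=N -> ctr[2]=0
Ev 11: PC=2 idx=2 pred=N actual=T -> ctr[2]=1
Ev 12: PC=4 idx=1 pred=N actual=N -> ctr[1]=0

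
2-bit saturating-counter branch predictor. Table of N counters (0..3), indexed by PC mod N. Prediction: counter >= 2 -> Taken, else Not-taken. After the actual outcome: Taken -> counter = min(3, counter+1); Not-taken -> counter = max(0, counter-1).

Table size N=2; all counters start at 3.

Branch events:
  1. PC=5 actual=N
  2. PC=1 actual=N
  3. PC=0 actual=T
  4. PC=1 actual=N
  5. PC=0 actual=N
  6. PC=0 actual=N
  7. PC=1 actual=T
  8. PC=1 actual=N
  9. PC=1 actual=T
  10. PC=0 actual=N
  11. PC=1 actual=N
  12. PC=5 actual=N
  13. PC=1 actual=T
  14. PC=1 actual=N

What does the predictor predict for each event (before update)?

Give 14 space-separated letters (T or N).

Answer: T T T N T T N N N N N N N N

Derivation:
Ev 1: PC=5 idx=1 pred=T actual=N -> ctr[1]=2
Ev 2: PC=1 idx=1 pred=T actual=N -> ctr[1]=1
Ev 3: PC=0 idx=0 pred=T actual=T -> ctr[0]=3
Ev 4: PC=1 idx=1 pred=N actual=N -> ctr[1]=0
Ev 5: PC=0 idx=0 pred=T actual=N -> ctr[0]=2
Ev 6: PC=0 idx=0 pred=T actual=N -> ctr[0]=1
Ev 7: PC=1 idx=1 pred=N actual=T -> ctr[1]=1
Ev 8: PC=1 idx=1 pred=N actual=N -> ctr[1]=0
Ev 9: PC=1 idx=1 pred=N actual=T -> ctr[1]=1
Ev 10: PC=0 idx=0 pred=N actual=N -> ctr[0]=0
Ev 11: PC=1 idx=1 pred=N actual=N -> ctr[1]=0
Ev 12: PC=5 idx=1 pred=N actual=N -> ctr[1]=0
Ev 13: PC=1 idx=1 pred=N actual=T -> ctr[1]=1
Ev 14: PC=1 idx=1 pred=N actual=N -> ctr[1]=0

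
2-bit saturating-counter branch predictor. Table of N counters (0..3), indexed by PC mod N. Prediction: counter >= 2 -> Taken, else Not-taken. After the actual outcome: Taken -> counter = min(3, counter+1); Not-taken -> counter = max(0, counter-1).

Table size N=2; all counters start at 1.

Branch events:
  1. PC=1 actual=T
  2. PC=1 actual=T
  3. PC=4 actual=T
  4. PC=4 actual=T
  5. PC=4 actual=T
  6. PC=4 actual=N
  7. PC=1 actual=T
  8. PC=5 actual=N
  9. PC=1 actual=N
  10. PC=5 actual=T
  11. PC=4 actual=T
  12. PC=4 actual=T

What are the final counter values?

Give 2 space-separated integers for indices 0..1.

Ev 1: PC=1 idx=1 pred=N actual=T -> ctr[1]=2
Ev 2: PC=1 idx=1 pred=T actual=T -> ctr[1]=3
Ev 3: PC=4 idx=0 pred=N actual=T -> ctr[0]=2
Ev 4: PC=4 idx=0 pred=T actual=T -> ctr[0]=3
Ev 5: PC=4 idx=0 pred=T actual=T -> ctr[0]=3
Ev 6: PC=4 idx=0 pred=T actual=N -> ctr[0]=2
Ev 7: PC=1 idx=1 pred=T actual=T -> ctr[1]=3
Ev 8: PC=5 idx=1 pred=T actual=N -> ctr[1]=2
Ev 9: PC=1 idx=1 pred=T actual=N -> ctr[1]=1
Ev 10: PC=5 idx=1 pred=N actual=T -> ctr[1]=2
Ev 11: PC=4 idx=0 pred=T actual=T -> ctr[0]=3
Ev 12: PC=4 idx=0 pred=T actual=T -> ctr[0]=3

Answer: 3 2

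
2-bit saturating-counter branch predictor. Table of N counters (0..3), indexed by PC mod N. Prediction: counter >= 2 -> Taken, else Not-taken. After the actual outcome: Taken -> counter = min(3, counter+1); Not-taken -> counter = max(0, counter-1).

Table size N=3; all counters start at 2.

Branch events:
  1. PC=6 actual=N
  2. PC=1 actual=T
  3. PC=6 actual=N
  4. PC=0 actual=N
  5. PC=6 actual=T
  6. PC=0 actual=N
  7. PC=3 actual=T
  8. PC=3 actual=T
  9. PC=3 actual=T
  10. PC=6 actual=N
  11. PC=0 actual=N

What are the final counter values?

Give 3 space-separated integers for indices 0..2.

Answer: 1 3 2

Derivation:
Ev 1: PC=6 idx=0 pred=T actual=N -> ctr[0]=1
Ev 2: PC=1 idx=1 pred=T actual=T -> ctr[1]=3
Ev 3: PC=6 idx=0 pred=N actual=N -> ctr[0]=0
Ev 4: PC=0 idx=0 pred=N actual=N -> ctr[0]=0
Ev 5: PC=6 idx=0 pred=N actual=T -> ctr[0]=1
Ev 6: PC=0 idx=0 pred=N actual=N -> ctr[0]=0
Ev 7: PC=3 idx=0 pred=N actual=T -> ctr[0]=1
Ev 8: PC=3 idx=0 pred=N actual=T -> ctr[0]=2
Ev 9: PC=3 idx=0 pred=T actual=T -> ctr[0]=3
Ev 10: PC=6 idx=0 pred=T actual=N -> ctr[0]=2
Ev 11: PC=0 idx=0 pred=T actual=N -> ctr[0]=1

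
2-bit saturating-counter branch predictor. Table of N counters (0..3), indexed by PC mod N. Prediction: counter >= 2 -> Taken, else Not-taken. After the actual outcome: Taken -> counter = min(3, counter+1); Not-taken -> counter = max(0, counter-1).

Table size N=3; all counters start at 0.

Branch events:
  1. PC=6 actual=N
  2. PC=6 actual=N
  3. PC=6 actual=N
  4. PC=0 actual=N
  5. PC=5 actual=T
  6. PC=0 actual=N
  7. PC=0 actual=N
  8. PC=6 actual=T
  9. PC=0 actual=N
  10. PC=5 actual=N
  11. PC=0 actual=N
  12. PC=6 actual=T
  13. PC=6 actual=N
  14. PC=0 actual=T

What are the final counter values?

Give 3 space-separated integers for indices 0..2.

Ev 1: PC=6 idx=0 pred=N actual=N -> ctr[0]=0
Ev 2: PC=6 idx=0 pred=N actual=N -> ctr[0]=0
Ev 3: PC=6 idx=0 pred=N actual=N -> ctr[0]=0
Ev 4: PC=0 idx=0 pred=N actual=N -> ctr[0]=0
Ev 5: PC=5 idx=2 pred=N actual=T -> ctr[2]=1
Ev 6: PC=0 idx=0 pred=N actual=N -> ctr[0]=0
Ev 7: PC=0 idx=0 pred=N actual=N -> ctr[0]=0
Ev 8: PC=6 idx=0 pred=N actual=T -> ctr[0]=1
Ev 9: PC=0 idx=0 pred=N actual=N -> ctr[0]=0
Ev 10: PC=5 idx=2 pred=N actual=N -> ctr[2]=0
Ev 11: PC=0 idx=0 pred=N actual=N -> ctr[0]=0
Ev 12: PC=6 idx=0 pred=N actual=T -> ctr[0]=1
Ev 13: PC=6 idx=0 pred=N actual=N -> ctr[0]=0
Ev 14: PC=0 idx=0 pred=N actual=T -> ctr[0]=1

Answer: 1 0 0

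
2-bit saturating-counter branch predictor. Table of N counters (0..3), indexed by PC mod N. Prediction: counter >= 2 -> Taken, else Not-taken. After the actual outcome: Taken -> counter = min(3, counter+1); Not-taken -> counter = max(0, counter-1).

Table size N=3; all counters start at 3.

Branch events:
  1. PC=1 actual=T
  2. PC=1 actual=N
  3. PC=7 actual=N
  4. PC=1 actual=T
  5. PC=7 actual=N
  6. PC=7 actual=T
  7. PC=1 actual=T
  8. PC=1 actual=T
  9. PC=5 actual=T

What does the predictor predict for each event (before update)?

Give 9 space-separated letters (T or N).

Answer: T T T N T N T T T

Derivation:
Ev 1: PC=1 idx=1 pred=T actual=T -> ctr[1]=3
Ev 2: PC=1 idx=1 pred=T actual=N -> ctr[1]=2
Ev 3: PC=7 idx=1 pred=T actual=N -> ctr[1]=1
Ev 4: PC=1 idx=1 pred=N actual=T -> ctr[1]=2
Ev 5: PC=7 idx=1 pred=T actual=N -> ctr[1]=1
Ev 6: PC=7 idx=1 pred=N actual=T -> ctr[1]=2
Ev 7: PC=1 idx=1 pred=T actual=T -> ctr[1]=3
Ev 8: PC=1 idx=1 pred=T actual=T -> ctr[1]=3
Ev 9: PC=5 idx=2 pred=T actual=T -> ctr[2]=3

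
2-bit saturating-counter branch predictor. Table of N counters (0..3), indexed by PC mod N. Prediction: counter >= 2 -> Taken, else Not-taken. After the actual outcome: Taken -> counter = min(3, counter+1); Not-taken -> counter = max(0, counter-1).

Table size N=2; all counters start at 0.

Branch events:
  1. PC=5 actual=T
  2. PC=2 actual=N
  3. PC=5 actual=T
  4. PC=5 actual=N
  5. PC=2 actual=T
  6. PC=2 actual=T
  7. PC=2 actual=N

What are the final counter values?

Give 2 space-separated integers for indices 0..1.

Ev 1: PC=5 idx=1 pred=N actual=T -> ctr[1]=1
Ev 2: PC=2 idx=0 pred=N actual=N -> ctr[0]=0
Ev 3: PC=5 idx=1 pred=N actual=T -> ctr[1]=2
Ev 4: PC=5 idx=1 pred=T actual=N -> ctr[1]=1
Ev 5: PC=2 idx=0 pred=N actual=T -> ctr[0]=1
Ev 6: PC=2 idx=0 pred=N actual=T -> ctr[0]=2
Ev 7: PC=2 idx=0 pred=T actual=N -> ctr[0]=1

Answer: 1 1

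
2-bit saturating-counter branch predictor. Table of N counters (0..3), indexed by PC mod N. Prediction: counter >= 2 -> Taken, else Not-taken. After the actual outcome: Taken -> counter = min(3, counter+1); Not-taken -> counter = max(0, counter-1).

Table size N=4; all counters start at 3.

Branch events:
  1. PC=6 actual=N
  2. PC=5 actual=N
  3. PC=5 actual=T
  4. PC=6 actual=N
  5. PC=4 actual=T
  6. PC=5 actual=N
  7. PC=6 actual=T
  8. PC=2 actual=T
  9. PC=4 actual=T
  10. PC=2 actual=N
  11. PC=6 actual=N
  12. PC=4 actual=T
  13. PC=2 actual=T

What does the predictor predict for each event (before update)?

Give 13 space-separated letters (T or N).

Answer: T T T T T T N T T T T T N

Derivation:
Ev 1: PC=6 idx=2 pred=T actual=N -> ctr[2]=2
Ev 2: PC=5 idx=1 pred=T actual=N -> ctr[1]=2
Ev 3: PC=5 idx=1 pred=T actual=T -> ctr[1]=3
Ev 4: PC=6 idx=2 pred=T actual=N -> ctr[2]=1
Ev 5: PC=4 idx=0 pred=T actual=T -> ctr[0]=3
Ev 6: PC=5 idx=1 pred=T actual=N -> ctr[1]=2
Ev 7: PC=6 idx=2 pred=N actual=T -> ctr[2]=2
Ev 8: PC=2 idx=2 pred=T actual=T -> ctr[2]=3
Ev 9: PC=4 idx=0 pred=T actual=T -> ctr[0]=3
Ev 10: PC=2 idx=2 pred=T actual=N -> ctr[2]=2
Ev 11: PC=6 idx=2 pred=T actual=N -> ctr[2]=1
Ev 12: PC=4 idx=0 pred=T actual=T -> ctr[0]=3
Ev 13: PC=2 idx=2 pred=N actual=T -> ctr[2]=2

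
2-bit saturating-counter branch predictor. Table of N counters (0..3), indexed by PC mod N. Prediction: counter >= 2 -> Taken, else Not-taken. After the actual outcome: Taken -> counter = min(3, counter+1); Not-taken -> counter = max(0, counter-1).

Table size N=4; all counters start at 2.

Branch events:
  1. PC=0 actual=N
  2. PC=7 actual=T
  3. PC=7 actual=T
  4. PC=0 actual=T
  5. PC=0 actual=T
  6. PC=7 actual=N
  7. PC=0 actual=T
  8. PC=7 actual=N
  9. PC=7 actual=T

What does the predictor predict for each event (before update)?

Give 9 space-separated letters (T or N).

Answer: T T T N T T T T N

Derivation:
Ev 1: PC=0 idx=0 pred=T actual=N -> ctr[0]=1
Ev 2: PC=7 idx=3 pred=T actual=T -> ctr[3]=3
Ev 3: PC=7 idx=3 pred=T actual=T -> ctr[3]=3
Ev 4: PC=0 idx=0 pred=N actual=T -> ctr[0]=2
Ev 5: PC=0 idx=0 pred=T actual=T -> ctr[0]=3
Ev 6: PC=7 idx=3 pred=T actual=N -> ctr[3]=2
Ev 7: PC=0 idx=0 pred=T actual=T -> ctr[0]=3
Ev 8: PC=7 idx=3 pred=T actual=N -> ctr[3]=1
Ev 9: PC=7 idx=3 pred=N actual=T -> ctr[3]=2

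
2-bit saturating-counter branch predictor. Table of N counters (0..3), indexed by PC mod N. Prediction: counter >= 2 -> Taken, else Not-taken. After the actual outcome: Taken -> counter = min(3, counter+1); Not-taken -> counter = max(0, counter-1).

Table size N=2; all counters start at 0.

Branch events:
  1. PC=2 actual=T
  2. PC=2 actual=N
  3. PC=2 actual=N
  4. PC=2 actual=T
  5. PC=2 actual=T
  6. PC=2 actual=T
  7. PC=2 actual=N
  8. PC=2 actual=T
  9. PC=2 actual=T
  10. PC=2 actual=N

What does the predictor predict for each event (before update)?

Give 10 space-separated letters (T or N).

Answer: N N N N N T T T T T

Derivation:
Ev 1: PC=2 idx=0 pred=N actual=T -> ctr[0]=1
Ev 2: PC=2 idx=0 pred=N actual=N -> ctr[0]=0
Ev 3: PC=2 idx=0 pred=N actual=N -> ctr[0]=0
Ev 4: PC=2 idx=0 pred=N actual=T -> ctr[0]=1
Ev 5: PC=2 idx=0 pred=N actual=T -> ctr[0]=2
Ev 6: PC=2 idx=0 pred=T actual=T -> ctr[0]=3
Ev 7: PC=2 idx=0 pred=T actual=N -> ctr[0]=2
Ev 8: PC=2 idx=0 pred=T actual=T -> ctr[0]=3
Ev 9: PC=2 idx=0 pred=T actual=T -> ctr[0]=3
Ev 10: PC=2 idx=0 pred=T actual=N -> ctr[0]=2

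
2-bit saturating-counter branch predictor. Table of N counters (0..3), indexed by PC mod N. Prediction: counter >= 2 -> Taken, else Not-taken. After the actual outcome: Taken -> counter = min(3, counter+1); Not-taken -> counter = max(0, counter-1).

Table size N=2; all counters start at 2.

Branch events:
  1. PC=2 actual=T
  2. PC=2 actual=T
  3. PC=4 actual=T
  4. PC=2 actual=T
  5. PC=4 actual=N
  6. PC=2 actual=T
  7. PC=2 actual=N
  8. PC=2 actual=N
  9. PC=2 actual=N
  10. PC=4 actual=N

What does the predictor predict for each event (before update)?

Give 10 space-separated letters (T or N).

Answer: T T T T T T T T N N

Derivation:
Ev 1: PC=2 idx=0 pred=T actual=T -> ctr[0]=3
Ev 2: PC=2 idx=0 pred=T actual=T -> ctr[0]=3
Ev 3: PC=4 idx=0 pred=T actual=T -> ctr[0]=3
Ev 4: PC=2 idx=0 pred=T actual=T -> ctr[0]=3
Ev 5: PC=4 idx=0 pred=T actual=N -> ctr[0]=2
Ev 6: PC=2 idx=0 pred=T actual=T -> ctr[0]=3
Ev 7: PC=2 idx=0 pred=T actual=N -> ctr[0]=2
Ev 8: PC=2 idx=0 pred=T actual=N -> ctr[0]=1
Ev 9: PC=2 idx=0 pred=N actual=N -> ctr[0]=0
Ev 10: PC=4 idx=0 pred=N actual=N -> ctr[0]=0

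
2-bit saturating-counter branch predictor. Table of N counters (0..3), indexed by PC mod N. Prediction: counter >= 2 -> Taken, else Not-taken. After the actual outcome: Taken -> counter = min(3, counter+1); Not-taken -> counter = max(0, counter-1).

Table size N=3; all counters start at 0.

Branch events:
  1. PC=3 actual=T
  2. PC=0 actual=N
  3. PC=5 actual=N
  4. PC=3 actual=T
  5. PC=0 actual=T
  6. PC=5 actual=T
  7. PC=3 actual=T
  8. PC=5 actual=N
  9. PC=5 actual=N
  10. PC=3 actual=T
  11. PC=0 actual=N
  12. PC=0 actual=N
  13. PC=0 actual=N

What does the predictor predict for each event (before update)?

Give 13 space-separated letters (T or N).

Ev 1: PC=3 idx=0 pred=N actual=T -> ctr[0]=1
Ev 2: PC=0 idx=0 pred=N actual=N -> ctr[0]=0
Ev 3: PC=5 idx=2 pred=N actual=N -> ctr[2]=0
Ev 4: PC=3 idx=0 pred=N actual=T -> ctr[0]=1
Ev 5: PC=0 idx=0 pred=N actual=T -> ctr[0]=2
Ev 6: PC=5 idx=2 pred=N actual=T -> ctr[2]=1
Ev 7: PC=3 idx=0 pred=T actual=T -> ctr[0]=3
Ev 8: PC=5 idx=2 pred=N actual=N -> ctr[2]=0
Ev 9: PC=5 idx=2 pred=N actual=N -> ctr[2]=0
Ev 10: PC=3 idx=0 pred=T actual=T -> ctr[0]=3
Ev 11: PC=0 idx=0 pred=T actual=N -> ctr[0]=2
Ev 12: PC=0 idx=0 pred=T actual=N -> ctr[0]=1
Ev 13: PC=0 idx=0 pred=N actual=N -> ctr[0]=0

Answer: N N N N N N T N N T T T N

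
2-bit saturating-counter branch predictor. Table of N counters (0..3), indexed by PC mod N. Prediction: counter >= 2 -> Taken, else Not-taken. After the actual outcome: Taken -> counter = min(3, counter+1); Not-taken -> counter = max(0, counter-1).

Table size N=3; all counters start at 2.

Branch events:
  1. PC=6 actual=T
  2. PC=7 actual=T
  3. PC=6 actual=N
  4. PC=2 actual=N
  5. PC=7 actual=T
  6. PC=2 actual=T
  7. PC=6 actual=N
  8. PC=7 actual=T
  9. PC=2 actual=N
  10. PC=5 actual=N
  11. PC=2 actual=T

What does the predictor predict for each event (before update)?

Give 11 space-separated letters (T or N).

Answer: T T T T T N T T T N N

Derivation:
Ev 1: PC=6 idx=0 pred=T actual=T -> ctr[0]=3
Ev 2: PC=7 idx=1 pred=T actual=T -> ctr[1]=3
Ev 3: PC=6 idx=0 pred=T actual=N -> ctr[0]=2
Ev 4: PC=2 idx=2 pred=T actual=N -> ctr[2]=1
Ev 5: PC=7 idx=1 pred=T actual=T -> ctr[1]=3
Ev 6: PC=2 idx=2 pred=N actual=T -> ctr[2]=2
Ev 7: PC=6 idx=0 pred=T actual=N -> ctr[0]=1
Ev 8: PC=7 idx=1 pred=T actual=T -> ctr[1]=3
Ev 9: PC=2 idx=2 pred=T actual=N -> ctr[2]=1
Ev 10: PC=5 idx=2 pred=N actual=N -> ctr[2]=0
Ev 11: PC=2 idx=2 pred=N actual=T -> ctr[2]=1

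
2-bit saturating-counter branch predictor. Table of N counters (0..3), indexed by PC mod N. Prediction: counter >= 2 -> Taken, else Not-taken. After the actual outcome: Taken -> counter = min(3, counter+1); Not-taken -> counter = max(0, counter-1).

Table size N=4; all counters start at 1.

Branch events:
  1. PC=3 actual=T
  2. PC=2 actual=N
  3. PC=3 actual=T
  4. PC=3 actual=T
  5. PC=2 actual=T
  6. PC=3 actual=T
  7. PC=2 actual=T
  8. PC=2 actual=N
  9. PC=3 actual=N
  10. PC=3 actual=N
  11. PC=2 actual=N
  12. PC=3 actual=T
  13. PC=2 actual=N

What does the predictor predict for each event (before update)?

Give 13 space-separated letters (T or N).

Ev 1: PC=3 idx=3 pred=N actual=T -> ctr[3]=2
Ev 2: PC=2 idx=2 pred=N actual=N -> ctr[2]=0
Ev 3: PC=3 idx=3 pred=T actual=T -> ctr[3]=3
Ev 4: PC=3 idx=3 pred=T actual=T -> ctr[3]=3
Ev 5: PC=2 idx=2 pred=N actual=T -> ctr[2]=1
Ev 6: PC=3 idx=3 pred=T actual=T -> ctr[3]=3
Ev 7: PC=2 idx=2 pred=N actual=T -> ctr[2]=2
Ev 8: PC=2 idx=2 pred=T actual=N -> ctr[2]=1
Ev 9: PC=3 idx=3 pred=T actual=N -> ctr[3]=2
Ev 10: PC=3 idx=3 pred=T actual=N -> ctr[3]=1
Ev 11: PC=2 idx=2 pred=N actual=N -> ctr[2]=0
Ev 12: PC=3 idx=3 pred=N actual=T -> ctr[3]=2
Ev 13: PC=2 idx=2 pred=N actual=N -> ctr[2]=0

Answer: N N T T N T N T T T N N N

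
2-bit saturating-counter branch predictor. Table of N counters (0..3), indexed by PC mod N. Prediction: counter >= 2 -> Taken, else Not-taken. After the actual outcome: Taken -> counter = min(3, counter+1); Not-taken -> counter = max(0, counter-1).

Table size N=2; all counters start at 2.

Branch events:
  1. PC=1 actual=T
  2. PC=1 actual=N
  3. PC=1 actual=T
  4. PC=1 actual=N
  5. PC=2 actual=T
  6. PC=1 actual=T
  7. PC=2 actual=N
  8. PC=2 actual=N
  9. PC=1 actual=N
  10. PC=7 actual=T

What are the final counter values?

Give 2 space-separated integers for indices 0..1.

Answer: 1 3

Derivation:
Ev 1: PC=1 idx=1 pred=T actual=T -> ctr[1]=3
Ev 2: PC=1 idx=1 pred=T actual=N -> ctr[1]=2
Ev 3: PC=1 idx=1 pred=T actual=T -> ctr[1]=3
Ev 4: PC=1 idx=1 pred=T actual=N -> ctr[1]=2
Ev 5: PC=2 idx=0 pred=T actual=T -> ctr[0]=3
Ev 6: PC=1 idx=1 pred=T actual=T -> ctr[1]=3
Ev 7: PC=2 idx=0 pred=T actual=N -> ctr[0]=2
Ev 8: PC=2 idx=0 pred=T actual=N -> ctr[0]=1
Ev 9: PC=1 idx=1 pred=T actual=N -> ctr[1]=2
Ev 10: PC=7 idx=1 pred=T actual=T -> ctr[1]=3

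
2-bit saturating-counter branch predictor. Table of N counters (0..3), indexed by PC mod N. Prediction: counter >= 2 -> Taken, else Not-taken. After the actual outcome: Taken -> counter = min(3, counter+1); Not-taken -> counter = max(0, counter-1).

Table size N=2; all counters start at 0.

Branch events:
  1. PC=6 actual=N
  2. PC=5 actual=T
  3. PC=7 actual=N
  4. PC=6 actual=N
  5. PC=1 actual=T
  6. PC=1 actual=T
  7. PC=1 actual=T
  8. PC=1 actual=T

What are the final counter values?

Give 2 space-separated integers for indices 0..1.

Ev 1: PC=6 idx=0 pred=N actual=N -> ctr[0]=0
Ev 2: PC=5 idx=1 pred=N actual=T -> ctr[1]=1
Ev 3: PC=7 idx=1 pred=N actual=N -> ctr[1]=0
Ev 4: PC=6 idx=0 pred=N actual=N -> ctr[0]=0
Ev 5: PC=1 idx=1 pred=N actual=T -> ctr[1]=1
Ev 6: PC=1 idx=1 pred=N actual=T -> ctr[1]=2
Ev 7: PC=1 idx=1 pred=T actual=T -> ctr[1]=3
Ev 8: PC=1 idx=1 pred=T actual=T -> ctr[1]=3

Answer: 0 3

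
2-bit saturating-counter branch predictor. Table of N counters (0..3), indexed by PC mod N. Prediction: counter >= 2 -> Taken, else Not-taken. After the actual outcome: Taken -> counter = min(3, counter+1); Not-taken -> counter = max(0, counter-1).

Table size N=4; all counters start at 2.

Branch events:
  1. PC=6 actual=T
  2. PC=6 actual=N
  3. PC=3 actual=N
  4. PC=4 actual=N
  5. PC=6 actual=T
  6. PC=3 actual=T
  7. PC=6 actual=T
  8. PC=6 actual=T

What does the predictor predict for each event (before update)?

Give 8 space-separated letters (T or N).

Ev 1: PC=6 idx=2 pred=T actual=T -> ctr[2]=3
Ev 2: PC=6 idx=2 pred=T actual=N -> ctr[2]=2
Ev 3: PC=3 idx=3 pred=T actual=N -> ctr[3]=1
Ev 4: PC=4 idx=0 pred=T actual=N -> ctr[0]=1
Ev 5: PC=6 idx=2 pred=T actual=T -> ctr[2]=3
Ev 6: PC=3 idx=3 pred=N actual=T -> ctr[3]=2
Ev 7: PC=6 idx=2 pred=T actual=T -> ctr[2]=3
Ev 8: PC=6 idx=2 pred=T actual=T -> ctr[2]=3

Answer: T T T T T N T T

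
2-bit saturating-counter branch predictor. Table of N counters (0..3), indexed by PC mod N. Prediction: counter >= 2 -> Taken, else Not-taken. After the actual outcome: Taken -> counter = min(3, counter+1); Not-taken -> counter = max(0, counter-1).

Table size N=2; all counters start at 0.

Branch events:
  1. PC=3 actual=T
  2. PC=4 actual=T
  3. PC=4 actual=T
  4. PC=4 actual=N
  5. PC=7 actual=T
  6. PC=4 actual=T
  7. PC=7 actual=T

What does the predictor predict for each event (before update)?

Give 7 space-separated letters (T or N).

Answer: N N N T N N T

Derivation:
Ev 1: PC=3 idx=1 pred=N actual=T -> ctr[1]=1
Ev 2: PC=4 idx=0 pred=N actual=T -> ctr[0]=1
Ev 3: PC=4 idx=0 pred=N actual=T -> ctr[0]=2
Ev 4: PC=4 idx=0 pred=T actual=N -> ctr[0]=1
Ev 5: PC=7 idx=1 pred=N actual=T -> ctr[1]=2
Ev 6: PC=4 idx=0 pred=N actual=T -> ctr[0]=2
Ev 7: PC=7 idx=1 pred=T actual=T -> ctr[1]=3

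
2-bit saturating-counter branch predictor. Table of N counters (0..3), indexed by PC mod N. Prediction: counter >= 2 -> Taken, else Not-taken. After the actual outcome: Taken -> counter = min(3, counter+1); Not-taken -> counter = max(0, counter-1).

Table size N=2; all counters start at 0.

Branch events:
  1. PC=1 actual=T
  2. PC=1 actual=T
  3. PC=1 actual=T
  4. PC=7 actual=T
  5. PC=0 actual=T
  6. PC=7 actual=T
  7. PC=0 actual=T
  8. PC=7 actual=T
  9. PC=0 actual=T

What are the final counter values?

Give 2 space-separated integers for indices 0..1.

Answer: 3 3

Derivation:
Ev 1: PC=1 idx=1 pred=N actual=T -> ctr[1]=1
Ev 2: PC=1 idx=1 pred=N actual=T -> ctr[1]=2
Ev 3: PC=1 idx=1 pred=T actual=T -> ctr[1]=3
Ev 4: PC=7 idx=1 pred=T actual=T -> ctr[1]=3
Ev 5: PC=0 idx=0 pred=N actual=T -> ctr[0]=1
Ev 6: PC=7 idx=1 pred=T actual=T -> ctr[1]=3
Ev 7: PC=0 idx=0 pred=N actual=T -> ctr[0]=2
Ev 8: PC=7 idx=1 pred=T actual=T -> ctr[1]=3
Ev 9: PC=0 idx=0 pred=T actual=T -> ctr[0]=3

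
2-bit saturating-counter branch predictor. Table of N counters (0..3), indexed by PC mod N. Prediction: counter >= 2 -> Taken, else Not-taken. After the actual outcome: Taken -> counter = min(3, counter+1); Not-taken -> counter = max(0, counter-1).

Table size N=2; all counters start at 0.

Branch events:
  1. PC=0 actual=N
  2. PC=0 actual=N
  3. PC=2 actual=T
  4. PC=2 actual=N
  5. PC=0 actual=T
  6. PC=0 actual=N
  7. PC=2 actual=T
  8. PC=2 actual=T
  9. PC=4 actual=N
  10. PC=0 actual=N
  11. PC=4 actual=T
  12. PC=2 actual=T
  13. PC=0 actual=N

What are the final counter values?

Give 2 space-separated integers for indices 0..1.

Ev 1: PC=0 idx=0 pred=N actual=N -> ctr[0]=0
Ev 2: PC=0 idx=0 pred=N actual=N -> ctr[0]=0
Ev 3: PC=2 idx=0 pred=N actual=T -> ctr[0]=1
Ev 4: PC=2 idx=0 pred=N actual=N -> ctr[0]=0
Ev 5: PC=0 idx=0 pred=N actual=T -> ctr[0]=1
Ev 6: PC=0 idx=0 pred=N actual=N -> ctr[0]=0
Ev 7: PC=2 idx=0 pred=N actual=T -> ctr[0]=1
Ev 8: PC=2 idx=0 pred=N actual=T -> ctr[0]=2
Ev 9: PC=4 idx=0 pred=T actual=N -> ctr[0]=1
Ev 10: PC=0 idx=0 pred=N actual=N -> ctr[0]=0
Ev 11: PC=4 idx=0 pred=N actual=T -> ctr[0]=1
Ev 12: PC=2 idx=0 pred=N actual=T -> ctr[0]=2
Ev 13: PC=0 idx=0 pred=T actual=N -> ctr[0]=1

Answer: 1 0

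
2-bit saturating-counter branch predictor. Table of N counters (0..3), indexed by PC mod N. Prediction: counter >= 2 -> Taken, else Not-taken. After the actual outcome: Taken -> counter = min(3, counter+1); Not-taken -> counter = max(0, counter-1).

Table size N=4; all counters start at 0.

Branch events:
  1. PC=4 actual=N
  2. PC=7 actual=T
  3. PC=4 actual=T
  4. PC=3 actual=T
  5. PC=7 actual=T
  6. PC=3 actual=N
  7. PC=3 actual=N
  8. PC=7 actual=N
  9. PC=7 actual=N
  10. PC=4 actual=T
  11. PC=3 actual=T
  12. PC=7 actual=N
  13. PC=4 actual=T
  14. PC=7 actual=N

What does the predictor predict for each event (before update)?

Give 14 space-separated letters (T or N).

Ev 1: PC=4 idx=0 pred=N actual=N -> ctr[0]=0
Ev 2: PC=7 idx=3 pred=N actual=T -> ctr[3]=1
Ev 3: PC=4 idx=0 pred=N actual=T -> ctr[0]=1
Ev 4: PC=3 idx=3 pred=N actual=T -> ctr[3]=2
Ev 5: PC=7 idx=3 pred=T actual=T -> ctr[3]=3
Ev 6: PC=3 idx=3 pred=T actual=N -> ctr[3]=2
Ev 7: PC=3 idx=3 pred=T actual=N -> ctr[3]=1
Ev 8: PC=7 idx=3 pred=N actual=N -> ctr[3]=0
Ev 9: PC=7 idx=3 pred=N actual=N -> ctr[3]=0
Ev 10: PC=4 idx=0 pred=N actual=T -> ctr[0]=2
Ev 11: PC=3 idx=3 pred=N actual=T -> ctr[3]=1
Ev 12: PC=7 idx=3 pred=N actual=N -> ctr[3]=0
Ev 13: PC=4 idx=0 pred=T actual=T -> ctr[0]=3
Ev 14: PC=7 idx=3 pred=N actual=N -> ctr[3]=0

Answer: N N N N T T T N N N N N T N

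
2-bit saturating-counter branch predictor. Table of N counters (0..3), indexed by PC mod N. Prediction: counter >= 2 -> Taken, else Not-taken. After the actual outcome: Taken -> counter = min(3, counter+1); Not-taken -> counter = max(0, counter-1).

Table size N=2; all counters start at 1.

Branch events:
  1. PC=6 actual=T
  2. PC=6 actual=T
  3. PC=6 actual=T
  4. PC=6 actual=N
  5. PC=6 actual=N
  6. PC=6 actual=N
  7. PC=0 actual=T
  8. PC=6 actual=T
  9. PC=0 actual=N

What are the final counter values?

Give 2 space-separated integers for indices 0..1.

Answer: 1 1

Derivation:
Ev 1: PC=6 idx=0 pred=N actual=T -> ctr[0]=2
Ev 2: PC=6 idx=0 pred=T actual=T -> ctr[0]=3
Ev 3: PC=6 idx=0 pred=T actual=T -> ctr[0]=3
Ev 4: PC=6 idx=0 pred=T actual=N -> ctr[0]=2
Ev 5: PC=6 idx=0 pred=T actual=N -> ctr[0]=1
Ev 6: PC=6 idx=0 pred=N actual=N -> ctr[0]=0
Ev 7: PC=0 idx=0 pred=N actual=T -> ctr[0]=1
Ev 8: PC=6 idx=0 pred=N actual=T -> ctr[0]=2
Ev 9: PC=0 idx=0 pred=T actual=N -> ctr[0]=1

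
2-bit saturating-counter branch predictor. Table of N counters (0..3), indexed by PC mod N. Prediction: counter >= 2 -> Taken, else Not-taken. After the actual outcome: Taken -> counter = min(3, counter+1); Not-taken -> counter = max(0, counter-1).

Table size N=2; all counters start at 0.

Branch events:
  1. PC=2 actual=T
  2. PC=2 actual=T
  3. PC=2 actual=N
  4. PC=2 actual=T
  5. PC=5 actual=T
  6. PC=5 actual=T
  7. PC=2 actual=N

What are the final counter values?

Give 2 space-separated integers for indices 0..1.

Ev 1: PC=2 idx=0 pred=N actual=T -> ctr[0]=1
Ev 2: PC=2 idx=0 pred=N actual=T -> ctr[0]=2
Ev 3: PC=2 idx=0 pred=T actual=N -> ctr[0]=1
Ev 4: PC=2 idx=0 pred=N actual=T -> ctr[0]=2
Ev 5: PC=5 idx=1 pred=N actual=T -> ctr[1]=1
Ev 6: PC=5 idx=1 pred=N actual=T -> ctr[1]=2
Ev 7: PC=2 idx=0 pred=T actual=N -> ctr[0]=1

Answer: 1 2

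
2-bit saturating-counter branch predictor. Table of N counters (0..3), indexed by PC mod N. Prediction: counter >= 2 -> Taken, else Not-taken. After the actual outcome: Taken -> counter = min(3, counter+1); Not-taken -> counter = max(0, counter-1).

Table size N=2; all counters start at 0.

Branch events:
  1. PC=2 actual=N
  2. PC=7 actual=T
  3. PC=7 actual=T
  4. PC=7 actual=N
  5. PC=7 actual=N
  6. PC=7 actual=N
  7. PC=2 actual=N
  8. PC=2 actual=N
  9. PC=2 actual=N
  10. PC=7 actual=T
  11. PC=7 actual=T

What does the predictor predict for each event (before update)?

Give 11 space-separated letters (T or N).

Ev 1: PC=2 idx=0 pred=N actual=N -> ctr[0]=0
Ev 2: PC=7 idx=1 pred=N actual=T -> ctr[1]=1
Ev 3: PC=7 idx=1 pred=N actual=T -> ctr[1]=2
Ev 4: PC=7 idx=1 pred=T actual=N -> ctr[1]=1
Ev 5: PC=7 idx=1 pred=N actual=N -> ctr[1]=0
Ev 6: PC=7 idx=1 pred=N actual=N -> ctr[1]=0
Ev 7: PC=2 idx=0 pred=N actual=N -> ctr[0]=0
Ev 8: PC=2 idx=0 pred=N actual=N -> ctr[0]=0
Ev 9: PC=2 idx=0 pred=N actual=N -> ctr[0]=0
Ev 10: PC=7 idx=1 pred=N actual=T -> ctr[1]=1
Ev 11: PC=7 idx=1 pred=N actual=T -> ctr[1]=2

Answer: N N N T N N N N N N N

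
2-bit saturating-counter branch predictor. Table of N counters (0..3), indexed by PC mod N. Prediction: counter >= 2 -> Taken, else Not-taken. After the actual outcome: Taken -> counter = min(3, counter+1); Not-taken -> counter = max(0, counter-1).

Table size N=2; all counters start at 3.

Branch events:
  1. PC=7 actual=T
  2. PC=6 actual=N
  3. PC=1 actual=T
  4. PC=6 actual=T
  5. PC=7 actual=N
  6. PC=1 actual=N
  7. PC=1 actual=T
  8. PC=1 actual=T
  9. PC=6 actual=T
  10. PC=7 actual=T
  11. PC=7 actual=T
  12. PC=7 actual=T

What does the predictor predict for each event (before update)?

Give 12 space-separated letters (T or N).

Answer: T T T T T T N T T T T T

Derivation:
Ev 1: PC=7 idx=1 pred=T actual=T -> ctr[1]=3
Ev 2: PC=6 idx=0 pred=T actual=N -> ctr[0]=2
Ev 3: PC=1 idx=1 pred=T actual=T -> ctr[1]=3
Ev 4: PC=6 idx=0 pred=T actual=T -> ctr[0]=3
Ev 5: PC=7 idx=1 pred=T actual=N -> ctr[1]=2
Ev 6: PC=1 idx=1 pred=T actual=N -> ctr[1]=1
Ev 7: PC=1 idx=1 pred=N actual=T -> ctr[1]=2
Ev 8: PC=1 idx=1 pred=T actual=T -> ctr[1]=3
Ev 9: PC=6 idx=0 pred=T actual=T -> ctr[0]=3
Ev 10: PC=7 idx=1 pred=T actual=T -> ctr[1]=3
Ev 11: PC=7 idx=1 pred=T actual=T -> ctr[1]=3
Ev 12: PC=7 idx=1 pred=T actual=T -> ctr[1]=3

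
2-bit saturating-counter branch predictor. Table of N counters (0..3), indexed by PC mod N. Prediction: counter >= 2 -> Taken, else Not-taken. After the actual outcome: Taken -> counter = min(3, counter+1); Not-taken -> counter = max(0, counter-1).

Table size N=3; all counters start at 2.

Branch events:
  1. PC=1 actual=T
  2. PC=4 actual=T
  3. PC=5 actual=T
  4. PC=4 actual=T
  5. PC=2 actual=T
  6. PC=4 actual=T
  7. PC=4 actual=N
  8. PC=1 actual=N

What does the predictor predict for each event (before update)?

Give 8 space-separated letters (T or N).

Ev 1: PC=1 idx=1 pred=T actual=T -> ctr[1]=3
Ev 2: PC=4 idx=1 pred=T actual=T -> ctr[1]=3
Ev 3: PC=5 idx=2 pred=T actual=T -> ctr[2]=3
Ev 4: PC=4 idx=1 pred=T actual=T -> ctr[1]=3
Ev 5: PC=2 idx=2 pred=T actual=T -> ctr[2]=3
Ev 6: PC=4 idx=1 pred=T actual=T -> ctr[1]=3
Ev 7: PC=4 idx=1 pred=T actual=N -> ctr[1]=2
Ev 8: PC=1 idx=1 pred=T actual=N -> ctr[1]=1

Answer: T T T T T T T T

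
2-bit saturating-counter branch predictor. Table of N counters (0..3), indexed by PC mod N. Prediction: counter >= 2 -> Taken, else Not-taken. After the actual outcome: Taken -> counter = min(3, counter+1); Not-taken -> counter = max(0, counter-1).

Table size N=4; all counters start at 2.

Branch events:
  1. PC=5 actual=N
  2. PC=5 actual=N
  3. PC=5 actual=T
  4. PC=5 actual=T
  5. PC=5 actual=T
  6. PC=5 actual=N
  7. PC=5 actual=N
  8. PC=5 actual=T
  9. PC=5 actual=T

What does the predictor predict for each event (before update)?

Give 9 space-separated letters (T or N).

Ev 1: PC=5 idx=1 pred=T actual=N -> ctr[1]=1
Ev 2: PC=5 idx=1 pred=N actual=N -> ctr[1]=0
Ev 3: PC=5 idx=1 pred=N actual=T -> ctr[1]=1
Ev 4: PC=5 idx=1 pred=N actual=T -> ctr[1]=2
Ev 5: PC=5 idx=1 pred=T actual=T -> ctr[1]=3
Ev 6: PC=5 idx=1 pred=T actual=N -> ctr[1]=2
Ev 7: PC=5 idx=1 pred=T actual=N -> ctr[1]=1
Ev 8: PC=5 idx=1 pred=N actual=T -> ctr[1]=2
Ev 9: PC=5 idx=1 pred=T actual=T -> ctr[1]=3

Answer: T N N N T T T N T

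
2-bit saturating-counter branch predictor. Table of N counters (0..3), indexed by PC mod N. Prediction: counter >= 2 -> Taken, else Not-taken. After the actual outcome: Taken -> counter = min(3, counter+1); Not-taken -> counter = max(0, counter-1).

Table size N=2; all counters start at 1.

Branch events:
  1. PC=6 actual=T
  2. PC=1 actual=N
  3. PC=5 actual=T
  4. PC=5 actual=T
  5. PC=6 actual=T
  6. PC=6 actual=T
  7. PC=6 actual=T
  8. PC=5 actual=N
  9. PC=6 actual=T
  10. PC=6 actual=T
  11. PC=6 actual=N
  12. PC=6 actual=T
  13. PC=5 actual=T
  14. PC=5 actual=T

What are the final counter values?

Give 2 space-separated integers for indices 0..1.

Ev 1: PC=6 idx=0 pred=N actual=T -> ctr[0]=2
Ev 2: PC=1 idx=1 pred=N actual=N -> ctr[1]=0
Ev 3: PC=5 idx=1 pred=N actual=T -> ctr[1]=1
Ev 4: PC=5 idx=1 pred=N actual=T -> ctr[1]=2
Ev 5: PC=6 idx=0 pred=T actual=T -> ctr[0]=3
Ev 6: PC=6 idx=0 pred=T actual=T -> ctr[0]=3
Ev 7: PC=6 idx=0 pred=T actual=T -> ctr[0]=3
Ev 8: PC=5 idx=1 pred=T actual=N -> ctr[1]=1
Ev 9: PC=6 idx=0 pred=T actual=T -> ctr[0]=3
Ev 10: PC=6 idx=0 pred=T actual=T -> ctr[0]=3
Ev 11: PC=6 idx=0 pred=T actual=N -> ctr[0]=2
Ev 12: PC=6 idx=0 pred=T actual=T -> ctr[0]=3
Ev 13: PC=5 idx=1 pred=N actual=T -> ctr[1]=2
Ev 14: PC=5 idx=1 pred=T actual=T -> ctr[1]=3

Answer: 3 3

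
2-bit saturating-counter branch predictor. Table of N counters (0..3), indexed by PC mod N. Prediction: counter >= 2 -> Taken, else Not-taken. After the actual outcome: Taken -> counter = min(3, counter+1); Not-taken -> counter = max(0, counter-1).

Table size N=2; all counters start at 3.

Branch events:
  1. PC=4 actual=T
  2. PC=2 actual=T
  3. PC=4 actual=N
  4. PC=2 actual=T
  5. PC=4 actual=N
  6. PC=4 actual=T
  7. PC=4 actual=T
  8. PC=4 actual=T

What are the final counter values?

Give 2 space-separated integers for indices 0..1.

Answer: 3 3

Derivation:
Ev 1: PC=4 idx=0 pred=T actual=T -> ctr[0]=3
Ev 2: PC=2 idx=0 pred=T actual=T -> ctr[0]=3
Ev 3: PC=4 idx=0 pred=T actual=N -> ctr[0]=2
Ev 4: PC=2 idx=0 pred=T actual=T -> ctr[0]=3
Ev 5: PC=4 idx=0 pred=T actual=N -> ctr[0]=2
Ev 6: PC=4 idx=0 pred=T actual=T -> ctr[0]=3
Ev 7: PC=4 idx=0 pred=T actual=T -> ctr[0]=3
Ev 8: PC=4 idx=0 pred=T actual=T -> ctr[0]=3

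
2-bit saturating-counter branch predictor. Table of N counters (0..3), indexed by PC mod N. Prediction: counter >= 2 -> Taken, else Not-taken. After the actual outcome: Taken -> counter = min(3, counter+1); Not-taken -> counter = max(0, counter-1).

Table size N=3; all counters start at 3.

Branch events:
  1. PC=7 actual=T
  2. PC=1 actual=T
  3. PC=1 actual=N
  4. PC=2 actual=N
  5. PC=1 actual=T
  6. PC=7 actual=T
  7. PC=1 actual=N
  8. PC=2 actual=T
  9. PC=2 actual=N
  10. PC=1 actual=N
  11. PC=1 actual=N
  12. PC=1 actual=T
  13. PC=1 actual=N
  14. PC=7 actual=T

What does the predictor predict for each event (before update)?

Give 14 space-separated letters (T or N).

Ev 1: PC=7 idx=1 pred=T actual=T -> ctr[1]=3
Ev 2: PC=1 idx=1 pred=T actual=T -> ctr[1]=3
Ev 3: PC=1 idx=1 pred=T actual=N -> ctr[1]=2
Ev 4: PC=2 idx=2 pred=T actual=N -> ctr[2]=2
Ev 5: PC=1 idx=1 pred=T actual=T -> ctr[1]=3
Ev 6: PC=7 idx=1 pred=T actual=T -> ctr[1]=3
Ev 7: PC=1 idx=1 pred=T actual=N -> ctr[1]=2
Ev 8: PC=2 idx=2 pred=T actual=T -> ctr[2]=3
Ev 9: PC=2 idx=2 pred=T actual=N -> ctr[2]=2
Ev 10: PC=1 idx=1 pred=T actual=N -> ctr[1]=1
Ev 11: PC=1 idx=1 pred=N actual=N -> ctr[1]=0
Ev 12: PC=1 idx=1 pred=N actual=T -> ctr[1]=1
Ev 13: PC=1 idx=1 pred=N actual=N -> ctr[1]=0
Ev 14: PC=7 idx=1 pred=N actual=T -> ctr[1]=1

Answer: T T T T T T T T T T N N N N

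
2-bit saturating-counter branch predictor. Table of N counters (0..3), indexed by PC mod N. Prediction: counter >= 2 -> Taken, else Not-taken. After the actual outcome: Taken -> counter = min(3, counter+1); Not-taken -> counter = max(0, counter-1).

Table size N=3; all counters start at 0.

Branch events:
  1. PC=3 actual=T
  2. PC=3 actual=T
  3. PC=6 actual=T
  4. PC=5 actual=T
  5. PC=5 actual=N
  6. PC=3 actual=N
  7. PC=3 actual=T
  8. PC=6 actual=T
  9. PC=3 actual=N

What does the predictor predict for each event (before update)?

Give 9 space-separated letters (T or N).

Answer: N N T N N T T T T

Derivation:
Ev 1: PC=3 idx=0 pred=N actual=T -> ctr[0]=1
Ev 2: PC=3 idx=0 pred=N actual=T -> ctr[0]=2
Ev 3: PC=6 idx=0 pred=T actual=T -> ctr[0]=3
Ev 4: PC=5 idx=2 pred=N actual=T -> ctr[2]=1
Ev 5: PC=5 idx=2 pred=N actual=N -> ctr[2]=0
Ev 6: PC=3 idx=0 pred=T actual=N -> ctr[0]=2
Ev 7: PC=3 idx=0 pred=T actual=T -> ctr[0]=3
Ev 8: PC=6 idx=0 pred=T actual=T -> ctr[0]=3
Ev 9: PC=3 idx=0 pred=T actual=N -> ctr[0]=2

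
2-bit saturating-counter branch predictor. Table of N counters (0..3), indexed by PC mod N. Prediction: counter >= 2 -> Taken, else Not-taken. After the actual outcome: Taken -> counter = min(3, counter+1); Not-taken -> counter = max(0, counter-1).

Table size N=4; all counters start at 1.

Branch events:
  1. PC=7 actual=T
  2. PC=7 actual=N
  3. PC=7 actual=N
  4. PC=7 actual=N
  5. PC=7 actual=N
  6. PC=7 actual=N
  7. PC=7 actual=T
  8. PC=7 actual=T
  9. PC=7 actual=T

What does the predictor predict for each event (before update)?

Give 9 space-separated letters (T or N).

Ev 1: PC=7 idx=3 pred=N actual=T -> ctr[3]=2
Ev 2: PC=7 idx=3 pred=T actual=N -> ctr[3]=1
Ev 3: PC=7 idx=3 pred=N actual=N -> ctr[3]=0
Ev 4: PC=7 idx=3 pred=N actual=N -> ctr[3]=0
Ev 5: PC=7 idx=3 pred=N actual=N -> ctr[3]=0
Ev 6: PC=7 idx=3 pred=N actual=N -> ctr[3]=0
Ev 7: PC=7 idx=3 pred=N actual=T -> ctr[3]=1
Ev 8: PC=7 idx=3 pred=N actual=T -> ctr[3]=2
Ev 9: PC=7 idx=3 pred=T actual=T -> ctr[3]=3

Answer: N T N N N N N N T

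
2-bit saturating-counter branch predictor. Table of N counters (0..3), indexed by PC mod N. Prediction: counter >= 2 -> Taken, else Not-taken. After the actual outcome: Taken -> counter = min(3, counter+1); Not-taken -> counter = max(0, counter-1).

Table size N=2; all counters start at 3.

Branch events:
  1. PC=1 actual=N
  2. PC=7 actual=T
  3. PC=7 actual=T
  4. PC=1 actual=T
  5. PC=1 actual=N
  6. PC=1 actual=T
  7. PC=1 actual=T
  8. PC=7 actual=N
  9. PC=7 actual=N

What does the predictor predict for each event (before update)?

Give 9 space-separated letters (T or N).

Answer: T T T T T T T T T

Derivation:
Ev 1: PC=1 idx=1 pred=T actual=N -> ctr[1]=2
Ev 2: PC=7 idx=1 pred=T actual=T -> ctr[1]=3
Ev 3: PC=7 idx=1 pred=T actual=T -> ctr[1]=3
Ev 4: PC=1 idx=1 pred=T actual=T -> ctr[1]=3
Ev 5: PC=1 idx=1 pred=T actual=N -> ctr[1]=2
Ev 6: PC=1 idx=1 pred=T actual=T -> ctr[1]=3
Ev 7: PC=1 idx=1 pred=T actual=T -> ctr[1]=3
Ev 8: PC=7 idx=1 pred=T actual=N -> ctr[1]=2
Ev 9: PC=7 idx=1 pred=T actual=N -> ctr[1]=1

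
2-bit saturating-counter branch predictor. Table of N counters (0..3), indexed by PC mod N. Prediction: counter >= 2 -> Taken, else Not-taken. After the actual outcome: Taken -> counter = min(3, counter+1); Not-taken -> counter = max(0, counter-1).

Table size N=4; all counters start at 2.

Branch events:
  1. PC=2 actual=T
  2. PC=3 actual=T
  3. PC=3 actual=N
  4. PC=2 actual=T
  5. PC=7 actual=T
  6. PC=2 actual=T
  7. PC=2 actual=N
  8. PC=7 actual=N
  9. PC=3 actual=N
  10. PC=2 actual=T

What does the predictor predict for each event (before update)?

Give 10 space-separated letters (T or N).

Answer: T T T T T T T T T T

Derivation:
Ev 1: PC=2 idx=2 pred=T actual=T -> ctr[2]=3
Ev 2: PC=3 idx=3 pred=T actual=T -> ctr[3]=3
Ev 3: PC=3 idx=3 pred=T actual=N -> ctr[3]=2
Ev 4: PC=2 idx=2 pred=T actual=T -> ctr[2]=3
Ev 5: PC=7 idx=3 pred=T actual=T -> ctr[3]=3
Ev 6: PC=2 idx=2 pred=T actual=T -> ctr[2]=3
Ev 7: PC=2 idx=2 pred=T actual=N -> ctr[2]=2
Ev 8: PC=7 idx=3 pred=T actual=N -> ctr[3]=2
Ev 9: PC=3 idx=3 pred=T actual=N -> ctr[3]=1
Ev 10: PC=2 idx=2 pred=T actual=T -> ctr[2]=3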